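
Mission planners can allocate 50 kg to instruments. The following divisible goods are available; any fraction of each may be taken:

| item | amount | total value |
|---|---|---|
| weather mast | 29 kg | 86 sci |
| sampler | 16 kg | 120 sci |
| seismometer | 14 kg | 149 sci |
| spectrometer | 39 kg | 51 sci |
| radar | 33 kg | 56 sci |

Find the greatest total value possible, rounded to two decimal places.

328.31

Take in order of value per unit:
- seismometer (149/14 per unit): all 14 → value 149, running total 149.00
- sampler (120/16 per unit): all 16 → value 120, running total 269.00
- weather mast (86/29 per unit): 20 of 29 → value 20×86/29 = 59.3103, running total 328.31
Total 328.31.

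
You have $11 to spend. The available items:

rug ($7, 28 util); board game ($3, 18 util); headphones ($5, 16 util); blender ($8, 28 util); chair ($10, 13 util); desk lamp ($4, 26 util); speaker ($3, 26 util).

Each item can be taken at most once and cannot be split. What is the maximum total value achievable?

70 util

Check high-value combinations within $11:
- board game+desk lamp+speaker: cost 3+4+3=10, value 18+26+26=70
- board game+headphones+speaker: cost 3+5+3=11, value 18+16+26=60
- rug+speaker: cost 7+3=10, value 28+26=54
- rug+desk lamp: cost 7+4=11, value 28+26=54
Best: 70 util.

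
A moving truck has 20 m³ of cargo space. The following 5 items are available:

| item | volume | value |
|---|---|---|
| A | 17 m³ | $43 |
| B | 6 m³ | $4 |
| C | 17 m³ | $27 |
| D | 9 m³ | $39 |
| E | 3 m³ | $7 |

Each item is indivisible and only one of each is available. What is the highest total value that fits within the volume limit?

Check high-value combinations within 20 m³:
- B+D+E: volume 6+9+3=18, value 4+39+7=50
- A+E: volume 17+3=20, value 43+7=50
- D+E: volume 9+3=12, value 39+7=46
Best: $50.

$50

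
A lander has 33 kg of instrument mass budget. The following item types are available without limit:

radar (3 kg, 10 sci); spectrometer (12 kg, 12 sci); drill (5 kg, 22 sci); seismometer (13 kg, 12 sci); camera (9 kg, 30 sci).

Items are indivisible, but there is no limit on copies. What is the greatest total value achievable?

142 sci

Best value-per-unit is drill at 22/5; filling with it alone gives 6×22 = 132.
Optimal mix: 1×radar + 6×drill → mass 33, value 142.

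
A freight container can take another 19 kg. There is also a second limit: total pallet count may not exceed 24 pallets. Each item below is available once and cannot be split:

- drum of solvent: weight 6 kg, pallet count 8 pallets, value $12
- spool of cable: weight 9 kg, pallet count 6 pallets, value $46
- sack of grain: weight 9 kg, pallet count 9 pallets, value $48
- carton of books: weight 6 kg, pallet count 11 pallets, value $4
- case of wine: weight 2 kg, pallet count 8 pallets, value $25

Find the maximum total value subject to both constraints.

Feasible sets respecting both limits:
- spool of cable+sack of grain: weight 18, pallet count 15, value 94
- drum of solvent+spool of cable+case of wine: weight 17, pallet count 22, value 83
- sack of grain+case of wine: weight 11, pallet count 17, value 73
- spool of cable+case of wine: weight 11, pallet count 14, value 71
Best: $94.

$94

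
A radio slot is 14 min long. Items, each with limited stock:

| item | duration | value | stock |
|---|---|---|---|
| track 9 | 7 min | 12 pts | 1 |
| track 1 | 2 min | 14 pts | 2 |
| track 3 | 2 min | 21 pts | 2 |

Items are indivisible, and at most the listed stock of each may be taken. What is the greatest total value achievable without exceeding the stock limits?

Top feasible selections:
- 2×track 1 + 2×track 3: duration 8, value 70
- 1×track 9 + 1×track 1 + 2×track 3: duration 13, value 68
- 1×track 9 + 2×track 1 + 1×track 3: duration 13, value 61
Best: 70 pts.

70 pts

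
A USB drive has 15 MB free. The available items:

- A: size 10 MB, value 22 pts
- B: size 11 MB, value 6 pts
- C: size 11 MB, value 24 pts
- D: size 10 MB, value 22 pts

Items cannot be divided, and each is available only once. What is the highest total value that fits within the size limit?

This is a 0/1 knapsack; check combinations near the capacity.
- C: size 11, value 24
- A: size 10, value 22
- D: size 10, value 22
- B: size 11, value 6
Best: 24 pts.

24 pts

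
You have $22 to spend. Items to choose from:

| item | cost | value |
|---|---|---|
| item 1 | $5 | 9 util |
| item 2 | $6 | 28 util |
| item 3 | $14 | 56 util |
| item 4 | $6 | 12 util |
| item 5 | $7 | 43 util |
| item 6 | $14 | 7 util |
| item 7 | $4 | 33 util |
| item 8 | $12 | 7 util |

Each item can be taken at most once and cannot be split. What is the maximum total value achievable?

Check high-value combinations within $22:
- item 1+item 2+item 5+item 7: cost 5+6+7+4=22, value 9+28+43+33=113
- item 2+item 5+item 7: cost 6+7+4=17, value 28+43+33=104
- item 3+item 5: cost 14+7=21, value 56+43=99
- item 1+item 4+item 5+item 7: cost 5+6+7+4=22, value 9+12+43+33=97
- item 3+item 7: cost 14+4=18, value 56+33=89
Best: 113 util.

113 util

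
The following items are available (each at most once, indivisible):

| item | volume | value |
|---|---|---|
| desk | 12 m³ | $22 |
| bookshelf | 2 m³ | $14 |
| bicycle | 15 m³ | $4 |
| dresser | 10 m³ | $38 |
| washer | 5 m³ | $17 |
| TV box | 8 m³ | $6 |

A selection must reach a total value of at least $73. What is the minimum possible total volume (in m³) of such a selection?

24

Subsets with value ≥ 73, sorted by total volume:
- desk+bookshelf+dresser: volume 24, value 74
- bookshelf+dresser+washer+TV box: volume 25, value 75
- desk+dresser+washer: volume 27, value 77
- desk+bookshelf+dresser+washer: volume 29, value 91
Minimum volume: 24 m³.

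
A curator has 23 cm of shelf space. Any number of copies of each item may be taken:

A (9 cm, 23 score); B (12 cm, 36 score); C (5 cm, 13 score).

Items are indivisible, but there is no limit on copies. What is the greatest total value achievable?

Best value-per-unit is B at 36/12; filling with it alone gives 1×36 = 36.
Optimal mix: 1×B + 2×C → length 22, value 62.

62 score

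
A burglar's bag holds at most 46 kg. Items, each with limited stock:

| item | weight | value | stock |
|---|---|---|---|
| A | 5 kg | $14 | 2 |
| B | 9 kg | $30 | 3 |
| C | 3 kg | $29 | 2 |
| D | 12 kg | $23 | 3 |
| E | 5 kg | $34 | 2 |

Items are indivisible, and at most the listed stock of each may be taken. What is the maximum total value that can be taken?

$216

Best selections within weight 46 and stock limits:
- 3×B + 2×C + 2×E: weight 43, value 216
- 2×A + 2×B + 2×C + 2×E: weight 44, value 214
- 2×B + 2×C + 1×D + 2×E: weight 46, value 209
- 1×A + 3×B + 1×C + 2×E: weight 45, value 201
Best: $216.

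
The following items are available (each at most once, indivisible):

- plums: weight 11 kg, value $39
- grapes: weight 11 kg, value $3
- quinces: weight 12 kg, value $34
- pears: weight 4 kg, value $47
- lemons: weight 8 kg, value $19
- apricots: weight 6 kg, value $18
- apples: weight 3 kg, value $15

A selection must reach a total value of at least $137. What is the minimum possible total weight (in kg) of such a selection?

Subsets with value ≥ 137, sorted by total weight:
- plums+pears+lemons+apricots+apples: weight 32, value 138
- plums+quinces+pears+apricots: weight 33, value 138
- plums+quinces+pears+lemons: weight 35, value 139
Minimum weight: 32 kg.

32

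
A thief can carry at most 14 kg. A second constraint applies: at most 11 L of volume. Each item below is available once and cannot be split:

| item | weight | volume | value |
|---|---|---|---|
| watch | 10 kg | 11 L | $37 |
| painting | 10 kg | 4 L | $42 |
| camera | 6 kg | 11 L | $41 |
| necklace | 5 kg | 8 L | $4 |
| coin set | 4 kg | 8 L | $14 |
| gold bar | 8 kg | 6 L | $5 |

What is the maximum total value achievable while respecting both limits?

$42

Feasible sets respecting both limits:
- painting: weight 10, volume 4, value 42
- camera: weight 6, volume 11, value 41
- watch: weight 10, volume 11, value 37
- coin set: weight 4, volume 8, value 14
Best: $42.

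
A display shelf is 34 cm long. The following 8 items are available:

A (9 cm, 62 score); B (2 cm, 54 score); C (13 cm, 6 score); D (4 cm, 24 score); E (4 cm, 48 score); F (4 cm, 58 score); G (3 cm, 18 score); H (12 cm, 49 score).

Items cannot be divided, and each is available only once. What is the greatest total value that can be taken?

289 score

This is a 0/1 knapsack; check combinations near the capacity.
- A+B+E+F+G+H: length 9+2+4+4+3+12=34, value 62+54+48+58+18+49=289
- A+B+E+F+H: length 9+2+4+4+12=31, value 62+54+48+58+49=271
- A+B+D+F+G+H: length 9+2+4+4+3+12=34, value 62+54+24+58+18+49=265
- A+B+D+E+F+G: length 9+2+4+4+4+3=26, value 62+54+24+48+58+18=264
Best: 289 score.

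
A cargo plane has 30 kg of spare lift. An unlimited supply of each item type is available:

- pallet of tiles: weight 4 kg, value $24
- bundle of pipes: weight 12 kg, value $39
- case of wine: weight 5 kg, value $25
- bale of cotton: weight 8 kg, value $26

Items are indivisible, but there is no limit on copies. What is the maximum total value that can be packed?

Best value-per-unit is pallet of tiles at 24/4; filling with it alone gives 7×24 = 168.
Optimal mix: 5×pallet of tiles + 2×case of wine → weight 30, value 170.

$170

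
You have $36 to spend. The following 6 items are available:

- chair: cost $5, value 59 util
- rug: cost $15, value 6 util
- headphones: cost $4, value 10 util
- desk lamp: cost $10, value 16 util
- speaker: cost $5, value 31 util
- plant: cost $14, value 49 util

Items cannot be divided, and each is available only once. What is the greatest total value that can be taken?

Check high-value combinations within $36:
- chair+desk lamp+speaker+plant: cost 5+10+5+14=34, value 59+16+31+49=155
- chair+headphones+speaker+plant: cost 5+4+5+14=28, value 59+10+31+49=149
- chair+speaker+plant: cost 5+5+14=24, value 59+31+49=139
Best: 155 util.

155 util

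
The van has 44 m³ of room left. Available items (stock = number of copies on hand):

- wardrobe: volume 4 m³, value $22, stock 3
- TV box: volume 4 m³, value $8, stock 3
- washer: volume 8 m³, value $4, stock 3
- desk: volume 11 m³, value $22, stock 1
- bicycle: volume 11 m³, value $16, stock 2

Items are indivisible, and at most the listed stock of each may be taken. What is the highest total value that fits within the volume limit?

$120

Best selections within volume 44 and stock limits:
- 3×wardrobe + 2×TV box + 1×desk + 1×bicycle: volume 42, value 120
- 3×wardrobe + 3×TV box + 1×washer + 1×desk: volume 43, value 116
Best: $120.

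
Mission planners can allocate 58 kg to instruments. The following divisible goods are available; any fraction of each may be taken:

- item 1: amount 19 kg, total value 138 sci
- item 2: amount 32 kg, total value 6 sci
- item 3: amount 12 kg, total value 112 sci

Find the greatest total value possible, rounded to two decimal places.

Take in order of value per unit:
- item 3 (112/12 per unit): all 12 → value 112, running total 112.00
- item 1 (138/19 per unit): all 19 → value 138, running total 250.00
- item 2 (6/32 per unit): 27 of 32 → value 27×6/32 = 5.0625, running total 255.06
Total 255.06.

255.06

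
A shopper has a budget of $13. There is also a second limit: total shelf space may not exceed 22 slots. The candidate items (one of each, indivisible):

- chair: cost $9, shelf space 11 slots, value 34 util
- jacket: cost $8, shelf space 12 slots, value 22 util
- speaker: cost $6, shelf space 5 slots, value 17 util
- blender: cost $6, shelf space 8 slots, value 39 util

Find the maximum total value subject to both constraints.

56 util

Feasible sets respecting both limits:
- speaker+blender: cost 12, shelf space 13, value 56
- blender: cost 6, shelf space 8, value 39
- chair: cost 9, shelf space 11, value 34
- jacket: cost 8, shelf space 12, value 22
Best: 56 util.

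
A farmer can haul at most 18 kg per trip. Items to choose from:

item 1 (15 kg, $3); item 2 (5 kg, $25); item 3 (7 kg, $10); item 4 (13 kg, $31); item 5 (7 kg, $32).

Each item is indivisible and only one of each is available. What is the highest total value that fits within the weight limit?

This is a 0/1 knapsack; check combinations near the capacity.
- item 2+item 5: weight 5+7=12, value 25+32=57
- item 2+item 4: weight 5+13=18, value 25+31=56
- item 3+item 5: weight 7+7=14, value 10+32=42
- item 2+item 3: weight 5+7=12, value 25+10=35
Best: $57.

$57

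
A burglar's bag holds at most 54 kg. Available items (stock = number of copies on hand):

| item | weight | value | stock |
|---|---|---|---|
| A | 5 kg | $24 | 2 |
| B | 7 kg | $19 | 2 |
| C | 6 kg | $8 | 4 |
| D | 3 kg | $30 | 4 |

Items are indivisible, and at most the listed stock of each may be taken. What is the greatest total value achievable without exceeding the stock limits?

Best selections within weight 54 and stock limits:
- 2×A + 2×B + 3×C + 4×D: weight 54, value 230
- 2×A + 2×B + 2×C + 4×D: weight 48, value 222
- 2×A + 1×B + 4×C + 4×D: weight 53, value 219
- 2×A + 2×B + 1×C + 4×D: weight 42, value 214
Best: $230.

$230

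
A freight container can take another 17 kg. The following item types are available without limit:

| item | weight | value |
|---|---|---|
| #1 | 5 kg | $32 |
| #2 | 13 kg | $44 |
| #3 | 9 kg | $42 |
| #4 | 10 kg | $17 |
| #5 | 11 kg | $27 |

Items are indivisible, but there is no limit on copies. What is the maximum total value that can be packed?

$96

Best value-per-unit is #1 at 32/5, and filling with it alone uses weight 3×5=15. No mix of the others beats 3×32 = 96.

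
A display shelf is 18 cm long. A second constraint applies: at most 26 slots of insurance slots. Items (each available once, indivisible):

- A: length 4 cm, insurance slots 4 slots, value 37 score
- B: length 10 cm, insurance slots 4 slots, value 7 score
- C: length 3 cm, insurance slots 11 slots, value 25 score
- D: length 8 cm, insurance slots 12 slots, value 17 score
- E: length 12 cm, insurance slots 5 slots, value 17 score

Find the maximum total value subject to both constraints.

Feasible sets respecting both limits:
- A+B+C: length 17, insurance slots 19, value 69
- A+C: length 7, insurance slots 15, value 62
- A+D: length 12, insurance slots 16, value 54
Best: 69 score.

69 score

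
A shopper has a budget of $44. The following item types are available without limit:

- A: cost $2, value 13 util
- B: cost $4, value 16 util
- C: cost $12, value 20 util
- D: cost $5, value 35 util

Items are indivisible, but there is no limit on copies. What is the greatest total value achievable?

Best value-per-unit is D at 35/5; filling with it alone gives 8×35 = 280.
Optimal mix: 2×A + 8×D → cost 44, value 306.

306 util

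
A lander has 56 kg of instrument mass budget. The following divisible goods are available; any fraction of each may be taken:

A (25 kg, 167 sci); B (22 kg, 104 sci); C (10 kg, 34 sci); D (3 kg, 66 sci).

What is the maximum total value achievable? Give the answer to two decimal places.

357.40

Take in order of value per unit:
- D (66/3 per unit): all 3 → value 66, running total 66.00
- A (167/25 per unit): all 25 → value 167, running total 233.00
- B (104/22 per unit): all 22 → value 104, running total 337.00
- C (34/10 per unit): 6 of 10 → value 6×34/10 = 20.4000, running total 357.40
Total 357.40.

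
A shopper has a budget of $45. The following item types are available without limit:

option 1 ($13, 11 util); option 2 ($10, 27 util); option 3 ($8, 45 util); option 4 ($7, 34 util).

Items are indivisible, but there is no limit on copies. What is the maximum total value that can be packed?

237 util

Best value-per-unit is option 3 at 45/8; filling with it alone gives 5×45 = 225.
Optimal mix: 3×option 3 + 3×option 4 → cost 45, value 237.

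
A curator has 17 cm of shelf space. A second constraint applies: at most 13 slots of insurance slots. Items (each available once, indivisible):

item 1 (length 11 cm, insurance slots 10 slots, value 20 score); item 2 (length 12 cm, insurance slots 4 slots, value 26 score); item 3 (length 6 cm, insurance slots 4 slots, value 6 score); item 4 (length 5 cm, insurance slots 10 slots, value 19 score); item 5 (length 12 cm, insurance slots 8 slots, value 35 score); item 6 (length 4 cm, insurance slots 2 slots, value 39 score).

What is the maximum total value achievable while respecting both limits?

Feasible sets respecting both limits:
- item 5+item 6: length 16, insurance slots 10, value 74
- item 2+item 6: length 16, insurance slots 6, value 65
- item 1+item 6: length 15, insurance slots 12, value 59
Best: 74 score.

74 score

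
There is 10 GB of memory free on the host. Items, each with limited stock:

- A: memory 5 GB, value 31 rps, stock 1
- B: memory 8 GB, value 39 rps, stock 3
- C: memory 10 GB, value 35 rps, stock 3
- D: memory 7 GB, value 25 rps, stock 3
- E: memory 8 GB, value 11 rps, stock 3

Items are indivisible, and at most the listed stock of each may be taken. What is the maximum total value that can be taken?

39 rps

Best selections within memory 10 and stock limits:
- 1×B: memory 8, value 39
- 1×C: memory 10, value 35
- 1×A: memory 5, value 31
Best: 39 rps.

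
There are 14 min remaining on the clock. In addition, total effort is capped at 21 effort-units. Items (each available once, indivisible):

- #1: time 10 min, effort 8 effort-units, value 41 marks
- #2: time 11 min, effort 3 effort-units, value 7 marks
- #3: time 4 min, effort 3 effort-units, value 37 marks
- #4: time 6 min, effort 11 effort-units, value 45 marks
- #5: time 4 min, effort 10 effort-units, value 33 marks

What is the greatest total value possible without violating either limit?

82 marks

Feasible sets respecting both limits:
- #3+#4: time 10, effort 14, value 82
- #1+#3: time 14, effort 11, value 78
- #4+#5: time 10, effort 21, value 78
- #1+#5: time 14, effort 18, value 74
Best: 82 marks.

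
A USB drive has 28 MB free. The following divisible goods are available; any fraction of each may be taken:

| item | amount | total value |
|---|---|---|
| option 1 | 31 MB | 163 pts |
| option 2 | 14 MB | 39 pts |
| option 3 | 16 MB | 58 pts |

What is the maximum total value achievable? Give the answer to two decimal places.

147.23

Take in order of value per unit:
- option 1 (163/31 per unit): 28 of 31 → value 28×163/31 = 147.2258, running total 147.23
Total 147.23.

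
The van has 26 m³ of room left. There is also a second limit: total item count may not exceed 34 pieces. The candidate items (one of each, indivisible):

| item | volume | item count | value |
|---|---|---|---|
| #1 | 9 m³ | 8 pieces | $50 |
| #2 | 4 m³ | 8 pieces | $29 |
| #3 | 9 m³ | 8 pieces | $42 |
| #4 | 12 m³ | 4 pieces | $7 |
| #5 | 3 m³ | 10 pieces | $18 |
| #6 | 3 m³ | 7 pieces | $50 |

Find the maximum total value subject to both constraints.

Feasible sets respecting both limits:
- #1+#2+#3+#6: volume 25, item count 31, value 171
- #1+#3+#5+#6: volume 24, item count 33, value 160
- #1+#2+#5+#6: volume 19, item count 33, value 147
Best: $171.

$171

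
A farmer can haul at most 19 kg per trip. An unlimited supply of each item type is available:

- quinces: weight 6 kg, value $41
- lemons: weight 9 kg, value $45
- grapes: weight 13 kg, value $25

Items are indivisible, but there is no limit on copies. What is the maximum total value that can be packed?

Best value-per-unit is quinces at 41/6, and filling with it alone uses weight 3×6=18. No mix of the others beats 3×41 = 123.

$123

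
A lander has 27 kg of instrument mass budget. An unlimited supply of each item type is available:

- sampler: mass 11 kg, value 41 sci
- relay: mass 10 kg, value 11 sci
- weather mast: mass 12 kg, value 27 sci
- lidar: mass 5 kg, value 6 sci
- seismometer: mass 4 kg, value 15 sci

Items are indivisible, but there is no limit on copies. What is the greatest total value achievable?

Best value-per-unit is seismometer at 15/4; filling with it alone gives 6×15 = 90.
Optimal mix: 1×sampler + 4×seismometer → mass 27, value 101.

101 sci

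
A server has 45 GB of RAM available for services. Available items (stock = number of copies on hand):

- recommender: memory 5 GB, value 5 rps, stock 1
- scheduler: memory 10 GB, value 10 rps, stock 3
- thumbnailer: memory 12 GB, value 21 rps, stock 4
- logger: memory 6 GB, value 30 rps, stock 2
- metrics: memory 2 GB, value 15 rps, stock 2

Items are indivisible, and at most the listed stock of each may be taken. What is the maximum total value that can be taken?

Best selections within memory 45 and stock limits:
- 1×recommender + 2×thumbnailer + 2×logger + 2×metrics: memory 45, value 137
- 2×thumbnailer + 2×logger + 2×metrics: memory 40, value 132
Best: 137 rps.

137 rps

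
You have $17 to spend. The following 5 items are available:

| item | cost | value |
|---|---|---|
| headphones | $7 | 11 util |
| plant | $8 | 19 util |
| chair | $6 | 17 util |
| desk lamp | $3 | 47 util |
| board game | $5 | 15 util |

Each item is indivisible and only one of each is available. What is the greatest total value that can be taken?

Check high-value combinations within $17:
- plant+chair+desk lamp: cost 8+6+3=17, value 19+17+47=83
- plant+desk lamp+board game: cost 8+3+5=16, value 19+47+15=81
- chair+desk lamp+board game: cost 6+3+5=14, value 17+47+15=79
- headphones+chair+desk lamp: cost 7+6+3=16, value 11+17+47=75
- headphones+desk lamp+board game: cost 7+3+5=15, value 11+47+15=73
Best: 83 util.

83 util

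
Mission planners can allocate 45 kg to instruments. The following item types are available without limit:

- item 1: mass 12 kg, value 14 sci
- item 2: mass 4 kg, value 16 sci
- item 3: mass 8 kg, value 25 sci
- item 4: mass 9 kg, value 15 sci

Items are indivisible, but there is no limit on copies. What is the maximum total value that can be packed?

176 sci

Best value-per-unit is item 2 at 16/4, and filling with it alone uses mass 11×4=44. No mix of the others beats 11×16 = 176.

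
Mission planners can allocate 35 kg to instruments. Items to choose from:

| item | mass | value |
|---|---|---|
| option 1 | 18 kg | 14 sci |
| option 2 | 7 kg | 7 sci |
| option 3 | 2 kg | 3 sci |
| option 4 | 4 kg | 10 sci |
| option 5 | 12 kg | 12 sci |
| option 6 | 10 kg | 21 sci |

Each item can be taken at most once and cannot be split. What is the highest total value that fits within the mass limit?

53 sci

Check high-value combinations within 35 kg:
- option 2+option 3+option 4+option 5+option 6: mass 7+2+4+12+10=35, value 7+3+10+12+21=53
- option 2+option 4+option 5+option 6: mass 7+4+12+10=33, value 7+10+12+21=50
- option 1+option 3+option 4+option 6: mass 18+2+4+10=34, value 14+3+10+21=48
Best: 53 sci.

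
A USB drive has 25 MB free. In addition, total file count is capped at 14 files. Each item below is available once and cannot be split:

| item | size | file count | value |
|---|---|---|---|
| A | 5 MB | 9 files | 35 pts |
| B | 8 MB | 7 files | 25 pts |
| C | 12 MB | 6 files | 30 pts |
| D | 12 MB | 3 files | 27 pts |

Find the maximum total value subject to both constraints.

Feasible sets respecting both limits:
- A+D: size 17, file count 12, value 62
- C+D: size 24, file count 9, value 57
- B+C: size 20, file count 13, value 55
- B+D: size 20, file count 10, value 52
Best: 62 pts.

62 pts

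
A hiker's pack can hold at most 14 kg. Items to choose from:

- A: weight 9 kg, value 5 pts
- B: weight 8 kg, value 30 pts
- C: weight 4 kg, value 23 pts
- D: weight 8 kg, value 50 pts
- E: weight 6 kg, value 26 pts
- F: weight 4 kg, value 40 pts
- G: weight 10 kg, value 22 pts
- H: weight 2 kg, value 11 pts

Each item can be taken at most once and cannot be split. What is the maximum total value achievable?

Check high-value combinations within 14 kg:
- D+F+H: weight 8+4+2=14, value 50+40+11=101
- D+F: weight 8+4=12, value 50+40=90
- C+E+F: weight 4+6+4=14, value 23+26+40=89
- C+D+H: weight 4+8+2=14, value 23+50+11=84
- B+F+H: weight 8+4+2=14, value 30+40+11=81
Best: 101 pts.

101 pts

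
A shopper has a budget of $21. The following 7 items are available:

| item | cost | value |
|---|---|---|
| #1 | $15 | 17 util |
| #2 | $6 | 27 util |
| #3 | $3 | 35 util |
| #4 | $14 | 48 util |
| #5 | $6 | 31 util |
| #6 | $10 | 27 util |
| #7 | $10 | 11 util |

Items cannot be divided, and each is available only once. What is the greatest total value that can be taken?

93 util

Check high-value combinations within $21:
- #2+#3+#5: cost 6+3+6=15, value 27+35+31=93
- #3+#5+#6: cost 3+6+10=19, value 35+31+27=93
- #2+#3+#6: cost 6+3+10=19, value 27+35+27=89
- #3+#4: cost 3+14=17, value 35+48=83
- #4+#5: cost 14+6=20, value 48+31=79
Best: 93 util.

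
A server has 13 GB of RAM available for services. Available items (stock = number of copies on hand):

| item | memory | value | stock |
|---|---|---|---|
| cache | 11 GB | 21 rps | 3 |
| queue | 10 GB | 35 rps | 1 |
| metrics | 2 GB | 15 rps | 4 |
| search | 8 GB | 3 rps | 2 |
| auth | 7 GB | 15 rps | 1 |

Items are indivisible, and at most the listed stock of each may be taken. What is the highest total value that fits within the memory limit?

Best selections within memory 13 and stock limits:
- 4×metrics: memory 8, value 60
- 3×metrics + 1×auth: memory 13, value 60
- 1×queue + 1×metrics: memory 12, value 50
- 3×metrics: memory 6, value 45
Best: 60 rps.

60 rps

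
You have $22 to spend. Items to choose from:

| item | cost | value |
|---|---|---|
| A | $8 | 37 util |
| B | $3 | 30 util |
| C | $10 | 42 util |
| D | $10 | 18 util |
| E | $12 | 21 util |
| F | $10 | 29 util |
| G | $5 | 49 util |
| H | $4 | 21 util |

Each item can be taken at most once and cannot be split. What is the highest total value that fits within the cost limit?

Check high-value combinations within $22:
- B+C+G+H: cost 3+10+5+4=22, value 30+42+49+21=142
- A+B+G+H: cost 8+3+5+4=20, value 37+30+49+21=137
- B+F+G+H: cost 3+10+5+4=22, value 30+29+49+21=129
- B+C+G: cost 3+10+5=18, value 30+42+49=121
- B+D+G+H: cost 3+10+5+4=22, value 30+18+49+21=118
Best: 142 util.

142 util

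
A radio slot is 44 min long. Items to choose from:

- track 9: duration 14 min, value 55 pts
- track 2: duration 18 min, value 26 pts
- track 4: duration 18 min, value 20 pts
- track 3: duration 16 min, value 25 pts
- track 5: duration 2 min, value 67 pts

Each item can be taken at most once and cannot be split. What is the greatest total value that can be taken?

148 pts

Check high-value combinations within 44 min:
- track 9+track 2+track 5: duration 14+18+2=34, value 55+26+67=148
- track 9+track 3+track 5: duration 14+16+2=32, value 55+25+67=147
- track 9+track 4+track 5: duration 14+18+2=34, value 55+20+67=142
- track 9+track 5: duration 14+2=16, value 55+67=122
Best: 148 pts.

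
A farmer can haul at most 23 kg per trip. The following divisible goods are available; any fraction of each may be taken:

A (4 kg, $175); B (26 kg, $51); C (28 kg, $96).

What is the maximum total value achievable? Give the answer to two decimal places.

Take in order of value per unit:
- A (175/4 per unit): all 4 → value 175, running total 175.00
- C (96/28 per unit): 19 of 28 → value 19×96/28 = 65.1429, running total 240.14
Total 240.14.

240.14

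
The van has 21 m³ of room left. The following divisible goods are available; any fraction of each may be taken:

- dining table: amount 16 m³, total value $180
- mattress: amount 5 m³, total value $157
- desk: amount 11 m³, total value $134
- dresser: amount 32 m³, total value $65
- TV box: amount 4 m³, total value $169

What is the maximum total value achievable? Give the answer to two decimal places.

471.25

Take in order of value per unit:
- TV box (169/4 per unit): all 4 → value 169, running total 169.00
- mattress (157/5 per unit): all 5 → value 157, running total 326.00
- desk (134/11 per unit): all 11 → value 134, running total 460.00
- dining table (180/16 per unit): 1 of 16 → value 1×180/16 = 11.2500, running total 471.25
Total 471.25.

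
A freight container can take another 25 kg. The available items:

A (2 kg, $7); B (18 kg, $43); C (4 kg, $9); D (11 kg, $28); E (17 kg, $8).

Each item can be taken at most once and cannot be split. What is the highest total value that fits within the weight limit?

$59

This is a 0/1 knapsack; check combinations near the capacity.
- A+B+C: weight 2+18+4=24, value 7+43+9=59
- B+C: weight 18+4=22, value 43+9=52
- A+B: weight 2+18=20, value 7+43=50
- A+C+D: weight 2+4+11=17, value 7+9+28=44
- B: weight 18, value 43
Best: $59.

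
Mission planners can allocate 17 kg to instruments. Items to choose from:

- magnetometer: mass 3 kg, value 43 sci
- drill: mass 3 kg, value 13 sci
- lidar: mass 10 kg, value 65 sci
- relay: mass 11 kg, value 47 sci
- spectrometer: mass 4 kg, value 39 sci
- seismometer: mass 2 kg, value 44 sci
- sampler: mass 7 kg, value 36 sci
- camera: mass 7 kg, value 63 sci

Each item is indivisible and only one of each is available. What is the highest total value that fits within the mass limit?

189 sci

Check high-value combinations within 17 kg:
- magnetometer+spectrometer+seismometer+camera: mass 3+4+2+7=16, value 43+39+44+63=189
- magnetometer+drill+seismometer+camera: mass 3+3+2+7=15, value 43+13+44+63=163
- magnetometer+spectrometer+seismometer+sampler: mass 3+4+2+7=16, value 43+39+44+36=162
- drill+spectrometer+seismometer+camera: mass 3+4+2+7=16, value 13+39+44+63=159
Best: 189 sci.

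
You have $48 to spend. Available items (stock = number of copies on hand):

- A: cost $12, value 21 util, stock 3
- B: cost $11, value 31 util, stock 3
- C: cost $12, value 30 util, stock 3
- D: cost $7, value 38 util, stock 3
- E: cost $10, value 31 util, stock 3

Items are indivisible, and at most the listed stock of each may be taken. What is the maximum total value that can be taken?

176 util

Best selections within cost 48 and stock limits:
- 3×D + 2×E: cost 41, value 176
- 1×B + 3×D + 1×E: cost 42, value 176
- 2×B + 3×D: cost 43, value 176
Best: 176 util.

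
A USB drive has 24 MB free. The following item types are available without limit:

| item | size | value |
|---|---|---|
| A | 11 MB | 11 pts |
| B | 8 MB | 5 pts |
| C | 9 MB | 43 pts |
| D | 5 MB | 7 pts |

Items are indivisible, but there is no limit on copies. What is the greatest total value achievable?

Best value-per-unit is C at 43/9; filling with it alone gives 2×43 = 86.
Optimal mix: 2×C + 1×D → size 23, value 93.

93 pts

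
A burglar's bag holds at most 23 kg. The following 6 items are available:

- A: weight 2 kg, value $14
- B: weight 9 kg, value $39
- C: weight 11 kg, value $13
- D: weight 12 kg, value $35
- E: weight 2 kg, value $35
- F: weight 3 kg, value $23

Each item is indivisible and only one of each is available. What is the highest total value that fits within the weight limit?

Check high-value combinations within 23 kg:
- A+B+E+F: weight 2+9+2+3=16, value 14+39+35+23=111
- B+D+E: weight 9+12+2=23, value 39+35+35=109
- A+D+E+F: weight 2+12+2+3=19, value 14+35+35+23=107
- B+E+F: weight 9+2+3=14, value 39+35+23=97
Best: $111.

$111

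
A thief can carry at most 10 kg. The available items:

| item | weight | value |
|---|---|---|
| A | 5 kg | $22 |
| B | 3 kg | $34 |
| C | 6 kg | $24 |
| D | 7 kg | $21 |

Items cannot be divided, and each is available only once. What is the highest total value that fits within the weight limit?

This is a 0/1 knapsack; check combinations near the capacity.
- B+C: weight 3+6=9, value 34+24=58
- A+B: weight 5+3=8, value 22+34=56
- B+D: weight 3+7=10, value 34+21=55
Best: $58.

$58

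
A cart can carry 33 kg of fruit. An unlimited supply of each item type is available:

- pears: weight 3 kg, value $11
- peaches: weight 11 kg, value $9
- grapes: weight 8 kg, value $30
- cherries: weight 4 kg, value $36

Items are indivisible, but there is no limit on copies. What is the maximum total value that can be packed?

$288

Best value-per-unit is cherries at 36/4, and filling with it alone uses weight 8×4=32. No mix of the others beats 8×36 = 288.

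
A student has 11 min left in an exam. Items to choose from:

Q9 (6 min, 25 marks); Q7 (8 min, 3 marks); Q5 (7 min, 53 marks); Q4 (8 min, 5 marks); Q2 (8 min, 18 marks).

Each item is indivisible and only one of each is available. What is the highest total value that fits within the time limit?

Check high-value combinations within 11 min:
- Q5: time 7, value 53
- Q9: time 6, value 25
- Q2: time 8, value 18
- Q4: time 8, value 5
- Q7: time 8, value 3
Best: 53 marks.

53 marks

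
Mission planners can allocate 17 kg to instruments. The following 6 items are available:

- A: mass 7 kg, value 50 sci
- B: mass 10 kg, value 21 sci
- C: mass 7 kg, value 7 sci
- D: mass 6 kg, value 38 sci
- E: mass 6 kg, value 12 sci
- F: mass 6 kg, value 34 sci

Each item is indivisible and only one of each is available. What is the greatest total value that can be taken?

88 sci

Check high-value combinations within 17 kg:
- A+D: mass 7+6=13, value 50+38=88
- A+F: mass 7+6=13, value 50+34=84
- D+F: mass 6+6=12, value 38+34=72
Best: 88 sci.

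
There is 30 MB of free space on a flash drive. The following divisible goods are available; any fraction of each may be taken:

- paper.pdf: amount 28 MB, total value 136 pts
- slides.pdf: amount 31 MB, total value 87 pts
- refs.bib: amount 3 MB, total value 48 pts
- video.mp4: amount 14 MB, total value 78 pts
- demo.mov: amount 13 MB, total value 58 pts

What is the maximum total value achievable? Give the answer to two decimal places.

189.14

Take in order of value per unit:
- refs.bib (48/3 per unit): all 3 → value 48, running total 48.00
- video.mp4 (78/14 per unit): all 14 → value 78, running total 126.00
- paper.pdf (136/28 per unit): 13 of 28 → value 13×136/28 = 63.1429, running total 189.14
Total 189.14.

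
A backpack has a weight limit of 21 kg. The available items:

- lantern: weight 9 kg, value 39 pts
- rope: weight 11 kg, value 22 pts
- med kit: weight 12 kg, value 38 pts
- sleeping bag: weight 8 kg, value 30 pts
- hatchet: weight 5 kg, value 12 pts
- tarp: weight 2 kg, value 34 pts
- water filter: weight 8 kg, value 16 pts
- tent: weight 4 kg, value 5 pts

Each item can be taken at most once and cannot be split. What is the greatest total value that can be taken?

This is a 0/1 knapsack; check combinations near the capacity.
- lantern+sleeping bag+tarp: weight 9+8+2=19, value 39+30+34=103
- lantern+hatchet+tarp+tent: weight 9+5+2+4=20, value 39+12+34+5=90
- lantern+tarp+water filter: weight 9+2+8=19, value 39+34+16=89
Best: 103 pts.

103 pts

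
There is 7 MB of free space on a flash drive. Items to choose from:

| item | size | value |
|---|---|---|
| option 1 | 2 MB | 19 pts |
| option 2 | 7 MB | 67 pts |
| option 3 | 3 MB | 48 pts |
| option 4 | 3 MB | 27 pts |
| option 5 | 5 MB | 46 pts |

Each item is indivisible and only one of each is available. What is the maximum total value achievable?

Check high-value combinations within 7 MB:
- option 3+option 4: size 3+3=6, value 48+27=75
- option 1+option 3: size 2+3=5, value 19+48=67
- option 2: size 7, value 67
- option 1+option 5: size 2+5=7, value 19+46=65
- option 3: size 3, value 48
Best: 75 pts.

75 pts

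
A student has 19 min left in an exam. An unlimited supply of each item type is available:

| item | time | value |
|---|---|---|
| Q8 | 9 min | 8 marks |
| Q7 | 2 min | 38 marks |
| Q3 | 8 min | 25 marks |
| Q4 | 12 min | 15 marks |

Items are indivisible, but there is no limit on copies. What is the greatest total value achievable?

342 marks

Best value-per-unit is Q7 at 38/2, and filling with it alone uses time 9×2=18. No mix of the others beats 9×38 = 342.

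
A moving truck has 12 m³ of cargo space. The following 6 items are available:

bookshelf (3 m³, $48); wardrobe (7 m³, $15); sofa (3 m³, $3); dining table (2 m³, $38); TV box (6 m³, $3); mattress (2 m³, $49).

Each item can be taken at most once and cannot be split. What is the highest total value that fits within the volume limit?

$138

Check high-value combinations within 12 m³:
- bookshelf+sofa+dining table+mattress: volume 3+3+2+2=10, value 48+3+38+49=138
- bookshelf+dining table+mattress: volume 3+2+2=7, value 48+38+49=135
- bookshelf+wardrobe+mattress: volume 3+7+2=12, value 48+15+49=112
- wardrobe+dining table+mattress: volume 7+2+2=11, value 15+38+49=102
- bookshelf+wardrobe+dining table: volume 3+7+2=12, value 48+15+38=101
Best: $138.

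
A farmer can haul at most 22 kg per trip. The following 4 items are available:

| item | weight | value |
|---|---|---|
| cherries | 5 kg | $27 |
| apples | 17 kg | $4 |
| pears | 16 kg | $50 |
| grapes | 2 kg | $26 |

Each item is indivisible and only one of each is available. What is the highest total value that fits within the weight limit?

Check high-value combinations within 22 kg:
- cherries+pears: weight 5+16=21, value 27+50=77
- pears+grapes: weight 16+2=18, value 50+26=76
- cherries+grapes: weight 5+2=7, value 27+26=53
- pears: weight 16, value 50
Best: $77.

$77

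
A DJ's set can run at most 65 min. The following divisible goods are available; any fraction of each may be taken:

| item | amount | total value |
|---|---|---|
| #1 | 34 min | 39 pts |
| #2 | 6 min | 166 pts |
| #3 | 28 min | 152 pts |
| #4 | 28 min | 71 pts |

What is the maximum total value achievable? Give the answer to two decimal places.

392.44

Take in order of value per unit:
- #2 (166/6 per unit): all 6 → value 166, running total 166.00
- #3 (152/28 per unit): all 28 → value 152, running total 318.00
- #4 (71/28 per unit): all 28 → value 71, running total 389.00
- #1 (39/34 per unit): 3 of 34 → value 3×39/34 = 3.4412, running total 392.44
Total 392.44.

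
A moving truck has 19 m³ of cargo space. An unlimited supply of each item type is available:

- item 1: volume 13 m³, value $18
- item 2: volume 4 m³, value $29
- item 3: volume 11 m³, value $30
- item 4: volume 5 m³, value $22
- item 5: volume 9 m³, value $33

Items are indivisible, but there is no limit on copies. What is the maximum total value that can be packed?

Best value-per-unit is item 2 at 29/4, and filling with it alone uses volume 4×4=16. No mix of the others beats 4×29 = 116.

$116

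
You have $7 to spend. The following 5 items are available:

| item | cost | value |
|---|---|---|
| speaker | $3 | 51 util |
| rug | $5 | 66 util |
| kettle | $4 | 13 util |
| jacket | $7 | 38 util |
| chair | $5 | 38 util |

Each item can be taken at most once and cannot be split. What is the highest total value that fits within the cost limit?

Check high-value combinations within $7:
- rug: cost 5, value 66
- speaker+kettle: cost 3+4=7, value 51+13=64
- speaker: cost 3, value 51
- chair: cost 5, value 38
Best: 66 util.

66 util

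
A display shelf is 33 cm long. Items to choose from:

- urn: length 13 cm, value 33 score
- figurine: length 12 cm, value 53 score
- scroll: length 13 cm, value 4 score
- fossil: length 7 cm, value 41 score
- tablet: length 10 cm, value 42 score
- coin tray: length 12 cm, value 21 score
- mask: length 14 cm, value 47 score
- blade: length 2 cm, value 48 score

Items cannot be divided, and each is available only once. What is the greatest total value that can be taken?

184 score

This is a 0/1 knapsack; check combinations near the capacity.
- figurine+fossil+tablet+blade: length 12+7+10+2=31, value 53+41+42+48=184
- fossil+tablet+mask+blade: length 7+10+14+2=33, value 41+42+47+48=178
- urn+fossil+tablet+blade: length 13+7+10+2=32, value 33+41+42+48=164
- figurine+fossil+coin tray+blade: length 12+7+12+2=33, value 53+41+21+48=163
Best: 184 score.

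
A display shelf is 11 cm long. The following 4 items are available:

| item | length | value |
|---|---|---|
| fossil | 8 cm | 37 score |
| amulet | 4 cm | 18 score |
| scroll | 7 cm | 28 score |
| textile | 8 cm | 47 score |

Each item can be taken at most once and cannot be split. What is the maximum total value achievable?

47 score

Check high-value combinations within 11 cm:
- textile: length 8, value 47
- amulet+scroll: length 4+7=11, value 18+28=46
- fossil: length 8, value 37
Best: 47 score.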